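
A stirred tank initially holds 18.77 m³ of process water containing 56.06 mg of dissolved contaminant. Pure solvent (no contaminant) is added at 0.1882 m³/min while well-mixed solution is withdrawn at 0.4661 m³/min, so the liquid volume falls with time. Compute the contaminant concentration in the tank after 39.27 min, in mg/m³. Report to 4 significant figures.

1.656 mg/m³

Total volume: dV/dt = Q_in − Q_out = -0.277900 m³/min, so V(t) = 18.77 − 0.277900 t and V(39.27) = 7.85687 m³.
Solute balance: dm/dt = 0 − Q_out C = −Q_out m/V(t).
dm/m = −Q_out dt/(V₀ − 0.277900 t); integrating gives ln(m/m₀) = −(Q_out/(Q_in−Q_out)) ln(V/V₀).
m = m₀ (V₀/V)^(Q_out/(Q_in−Q_out)) = 56.06 × (18.77/7.85687)^(-1.67722) = 13.0108 mg.
C = m/V = 13.0108/7.85687 = 1.65597 mg/m³.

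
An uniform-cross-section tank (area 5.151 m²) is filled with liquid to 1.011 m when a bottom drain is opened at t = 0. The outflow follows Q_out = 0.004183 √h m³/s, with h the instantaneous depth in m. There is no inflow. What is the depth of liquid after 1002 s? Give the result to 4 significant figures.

0.3584 m

Unsteady balance on liquid volume: A dh/dt = −0.004183 √h.
This is separable: 2 d(√h)/dt = −0.004183/A, so √h = √h₀ − (0.004183/(2A)) t.
√h = √1.011 − 0.004183·1002/(2·5.151) = 1.00548 − 0.406850 = 0.598635.
h = 0.598635² = 0.358364 m.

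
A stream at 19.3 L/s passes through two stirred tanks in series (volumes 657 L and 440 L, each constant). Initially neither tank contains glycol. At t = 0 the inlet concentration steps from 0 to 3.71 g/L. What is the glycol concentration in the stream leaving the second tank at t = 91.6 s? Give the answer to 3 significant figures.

Each tank obeys Vᵢ dCᵢ/dt = Q(Cᵢ₋₁ − Cᵢ), so τᵢ = Vᵢ/Q.
τ₁ = 657/19.3 = 34.041 s; τ₂ = 440/19.3 = 22.798 s.
Solving the cascade with C₁(0)=C₂(0)=0 gives C₂(t) = C_in[1 − (τ₁ e^(−t/τ₁) − τ₂ e^(−t/τ₂))/(τ₁ − τ₂)].
At t = 91.6: e^(−t/τ₁) = 0.067824, e^(−t/τ₂) = 0.017991.
C₂ = 3.71·[1 − (34.041·0.067824 − 22.798·0.017991)/(11.244)] = 3.71·0.83113 = 3.0835 g/L.

3.08 g/L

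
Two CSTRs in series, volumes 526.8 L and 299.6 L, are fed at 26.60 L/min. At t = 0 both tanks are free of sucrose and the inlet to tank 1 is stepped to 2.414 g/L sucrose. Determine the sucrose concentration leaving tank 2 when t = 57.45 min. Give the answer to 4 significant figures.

2.126 g/L

Species balance on tank i: dCᵢ/dt = (Cᵢ₋₁ − Cᵢ)/τᵢ with τᵢ = Vᵢ/Q.
τ₁ = 526.8/26.60 = 19.8045 min; τ₂ = 299.6/26.60 = 11.2632 min.
Solving the cascade with C₁(0)=C₂(0)=0 gives C₂(t) = C_in[1 − (τ₁ e^(−t/τ₁) − τ₂ e^(−t/τ₂))/(τ₁ − τ₂)].
At t = 57.45: e^(−t/τ₁) = 0.0549762, e^(−t/τ₂) = 0.00609247.
C₂ = 2.414·[1 − (19.8045·0.0549762 − 11.2632·0.00609247)/(8.54135)] = 2.414·0.880563 = 2.12568 g/L.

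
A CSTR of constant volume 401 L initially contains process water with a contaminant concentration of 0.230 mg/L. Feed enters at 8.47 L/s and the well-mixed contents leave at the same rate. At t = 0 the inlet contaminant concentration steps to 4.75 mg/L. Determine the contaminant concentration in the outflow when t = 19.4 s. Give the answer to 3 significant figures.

Unsteady species balance (constant V, well mixed): V dC/dt = Q(C_in − C).
Rewrite as dC/dt + C/τ = C_in/τ, τ = V/Q = 47.344 s.
Integrating: C(t) = C_in + (C₀ − C_in) e^(−t/τ).
C(19.4) = 4.75 + (0.230 − 4.75)·e^(−19.4/47.344) = 4.75 + (-4.5200)·0.66380 = 1.7496 mg/L.

1.75 mg/L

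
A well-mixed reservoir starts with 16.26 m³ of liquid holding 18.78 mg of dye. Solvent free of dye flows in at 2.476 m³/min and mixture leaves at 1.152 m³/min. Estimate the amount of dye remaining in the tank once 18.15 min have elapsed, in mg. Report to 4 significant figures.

8.527 mg

Total volume: dV/dt = Q_in − Q_out = 1.32400 m³/min, so V(t) = 16.26 + 1.32400 t and V(18.15) = 40.2906 m³.
Solute balance: dm/dt = 0 − Q_out C = −Q_out m/V(t).
Separate: dm/m = −Q_out dt/V(t) ⇒ ln(m/m₀) = −(Q_out/(Q_in−Q_out)) ln(V/V₀).
m = m₀ (V₀/V)^(Q_out/(Q_in−Q_out)) = 18.78 × (16.26/40.2906)^(0.870091) = 8.52722 mg.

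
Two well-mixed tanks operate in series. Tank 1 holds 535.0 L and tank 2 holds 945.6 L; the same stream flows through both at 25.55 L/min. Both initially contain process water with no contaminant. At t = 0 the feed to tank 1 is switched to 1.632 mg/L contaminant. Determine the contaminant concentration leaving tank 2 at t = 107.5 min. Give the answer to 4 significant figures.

1.439 mg/L

Time constants: τᵢ = Vᵢ/Q for each well-mixed tank.
τ₁ = 535.0/25.55 = 20.9393 min; τ₂ = 945.6/25.55 = 37.0098 min.
Solving the cascade with C₁(0)=C₂(0)=0 gives C₂(t) = C_in[1 − (τ₁ e^(−t/τ₁) − τ₂ e^(−t/τ₂))/(τ₁ − τ₂)].
At t = 107.5: e^(−t/τ₁) = 0.00589366, e^(−t/τ₂) = 0.0547687.
C₂ = 1.632·[1 − (20.9393·0.00589366 − 37.0098·0.0547687)/(-16.0705)] = 1.632·0.881549 = 1.43869 mg/L.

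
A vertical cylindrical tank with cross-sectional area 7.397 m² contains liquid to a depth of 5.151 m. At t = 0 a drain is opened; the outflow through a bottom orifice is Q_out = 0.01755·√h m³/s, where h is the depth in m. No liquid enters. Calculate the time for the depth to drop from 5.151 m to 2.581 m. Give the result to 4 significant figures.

558.9 s

With no inflow, A dh/dt = −0.01755 √h.
This is separable: 2 d(√h)/dt = −0.01755/A, so √h = √h₀ − (0.01755/(2A)) t.
t = 2A(√h₀ − √h)/0.01755 = 2·7.397·(√5.151 − √2.581)/0.01755
  = 14.7940 × (2.26958 − 1.60655) / 0.01755 = 558.912 s.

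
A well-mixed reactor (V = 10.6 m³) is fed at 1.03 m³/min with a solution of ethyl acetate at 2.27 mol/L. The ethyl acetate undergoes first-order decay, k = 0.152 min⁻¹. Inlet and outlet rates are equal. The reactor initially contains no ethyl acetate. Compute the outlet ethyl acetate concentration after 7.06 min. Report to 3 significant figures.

0.733 mol/L

Accumulation = in − out − consumed: V dC/dt = Q C_in − Q C − k V C.
dC/dt = (Q/V) C_in − (Q/V + k) C; effective rate a = Q/V + k = 0.097170 + 0.152 = 0.24917 min⁻¹.
C_ss = Q C_in/(Q + kV) = 0.88524 mol/L; C(t) = C_ss + (C₀ − C_ss) e^(−a t).
C(7.06) = 0.88524 + (-0.88524)·e^(−0.24917·7.06) = 0.88524 + (-0.88524)·0.17219 = 0.73281 mol/L.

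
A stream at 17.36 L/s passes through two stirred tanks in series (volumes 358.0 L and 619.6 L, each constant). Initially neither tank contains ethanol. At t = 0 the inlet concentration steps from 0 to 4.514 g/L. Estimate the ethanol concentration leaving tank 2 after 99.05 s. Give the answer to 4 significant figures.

3.898 g/L

Each tank obeys Vᵢ dCᵢ/dt = Q(Cᵢ₋₁ − Cᵢ), so τᵢ = Vᵢ/Q.
τ₁ = 358.0/17.36 = 20.6221 s; τ₂ = 619.6/17.36 = 35.6912 s.
Tank 1: C₁ = C_in(1 − e^(−t/τ₁)). Tank 2 (τ₁ ≠ τ₂): C₂ = C_in[1 − (τ₁ e^(−t/τ₁) − τ₂ e^(−t/τ₂))/(τ₁ − τ₂)].
At t = 99.05: e^(−t/τ₁) = 0.00820432, e^(−t/τ₂) = 0.0623376.
C₂ = 4.514·[1 − (20.6221·0.00820432 − 35.6912·0.0623376)/(-15.0691)] = 4.514·0.863581 = 3.89820 g/L.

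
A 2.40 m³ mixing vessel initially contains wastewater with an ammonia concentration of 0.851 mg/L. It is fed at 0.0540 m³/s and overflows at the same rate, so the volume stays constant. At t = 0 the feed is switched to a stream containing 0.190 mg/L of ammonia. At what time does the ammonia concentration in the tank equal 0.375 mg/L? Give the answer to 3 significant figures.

56.6 s

Transient balance on the dissolved component: V dC/dt = Q(C_in − C), so τ = V/Q = 44.444 s.
C(t) = C_in + (C₀ − C_in) e^(−t/τ). Set C = 0.375 and solve for t:
e^(−t/τ) = (C − C_in)/(C₀ − C_in) = (0.375 − 0.190)/(0.851 − 0.190) = 0.27988
t = −τ ln(…) = 44.444 × 1.2734 = 56.595 s.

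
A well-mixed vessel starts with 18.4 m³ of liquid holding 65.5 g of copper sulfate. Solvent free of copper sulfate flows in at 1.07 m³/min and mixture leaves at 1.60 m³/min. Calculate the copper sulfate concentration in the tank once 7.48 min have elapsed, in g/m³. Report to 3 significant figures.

Let m(t) be the amount of copper sulfate. Volume: V(t) = V₀ + (Q_in − Q_out) t = 18.4 − 0.53000 t; V(7.48) = 14.436 m³.
No copper sulfate enters, so dm/dt = −Q_out · (m/V).
dm/m = −Q_out dt/(V₀ − 0.53000 t); integrating gives ln(m/m₀) = −(Q_out/(Q_in−Q_out)) ln(V/V₀).
m = m₀ (V₀/V)^(Q_out/(Q_in−Q_out)) = 65.5 × (18.4/14.436)^(-3.0189) = 31.485 g.
C = m/V = 31.485/14.436 = 2.1811 g/m³.

2.18 g/m³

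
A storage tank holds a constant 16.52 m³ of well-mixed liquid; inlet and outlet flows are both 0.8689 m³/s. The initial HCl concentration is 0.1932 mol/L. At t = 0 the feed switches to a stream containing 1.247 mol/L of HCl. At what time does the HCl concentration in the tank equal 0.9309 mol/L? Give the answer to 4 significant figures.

22.89 s

Unsteady species balance (constant V, well mixed): V dC/dt = Q(C_in − C), so τ = V/Q = 19.0125 s.
C(t) = C_in + (C₀ − C_in) e^(−t/τ). Set C = 0.9309 and solve for t:
e^(−t/τ) = (C − C_in)/(C₀ − C_in) = (0.9309 − 1.247)/(0.1932 − 1.247) = 0.299962
t = −τ ln(…) = 19.0125 × 1.20410 = 22.8930 s.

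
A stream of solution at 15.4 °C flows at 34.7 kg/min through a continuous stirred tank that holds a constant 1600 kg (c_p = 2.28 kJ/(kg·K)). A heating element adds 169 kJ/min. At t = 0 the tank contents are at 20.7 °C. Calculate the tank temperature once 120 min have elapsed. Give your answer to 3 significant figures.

17.8 °C

Heat balance on the well-mixed liquid: M c_p dT/dt = ṁ c_p (T_in − T) + 169.
τ = M/ṁ = 46.110 min; T_ss = T_in + Q̇/(ṁ c_p) = 15.4 + 169/(34.7·2.28) = 17.536 °C.
T approaches T_ss exponentially: T(t) = T_ss + (T₀ − T_ss) e^(−t/τ).
T(120) = 17.536 + (3.1639)·e^(−120/46.110) = 17.536 + (3.1639)·0.074088 = 17.771 °C.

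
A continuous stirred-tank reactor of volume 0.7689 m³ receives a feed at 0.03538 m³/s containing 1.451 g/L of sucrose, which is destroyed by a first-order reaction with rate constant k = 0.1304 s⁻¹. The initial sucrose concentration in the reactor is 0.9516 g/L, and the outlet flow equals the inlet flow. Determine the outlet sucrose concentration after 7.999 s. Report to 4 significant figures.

0.5182 g/L

Accumulation = in − out − consumed: V dC/dt = Q C_in − Q C − k V C.
This is linear with rate a = Q/V + k = 0.176414 s⁻¹.
C_ss = Q C_in/(Q + kV) = 0.378463 g/L; C(t) = C_ss + (C₀ − C_ss) e^(−a t).
C(7.999) = 0.378463 + (0.573137)·e^(−0.176414·7.999) = 0.378463 + (0.573137)·0.243867 = 0.518232 g/L.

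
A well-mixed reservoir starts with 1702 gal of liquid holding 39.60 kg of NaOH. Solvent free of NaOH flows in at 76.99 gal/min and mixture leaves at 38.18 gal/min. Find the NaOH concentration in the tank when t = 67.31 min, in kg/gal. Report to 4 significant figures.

0.003676 kg/gal

Total volume: dV/dt = Q_in − Q_out = 38.8100 gal/min, so V(t) = 1702 + 38.8100 t and V(67.31) = 4314.30 gal.
No NaOH enters, so dm/dt = −Q_out · (m/V).
Separate: dm/m = −Q_out dt/V(t) ⇒ ln(m/m₀) = −(Q_out/(Q_in−Q_out)) ln(V/V₀).
m = m₀ (V₀/V)^(Q_out/(Q_in−Q_out)) = 39.60 × (1702/4314.30)^(0.983767) = 15.8599 kg.
C = m/V = 15.8599/4314.30 = 0.00367613 kg/gal.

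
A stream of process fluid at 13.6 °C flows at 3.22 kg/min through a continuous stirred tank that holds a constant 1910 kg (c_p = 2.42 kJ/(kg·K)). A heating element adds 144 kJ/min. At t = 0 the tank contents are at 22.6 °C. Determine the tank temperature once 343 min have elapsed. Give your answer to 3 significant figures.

26.8 °C

Energy balance: M c_p dT/dt = ṁ c_p (T_in − T) + 144.
τ = M/ṁ = 593.17 min; T_ss = T_in + Q̇/(ṁ c_p) = 13.6 + 144/(3.22·2.42) = 32.080 °C.
Solution: T(t) = T_ss + (T₀ − T_ss) e^(−t/τ).
T(343) = 32.080 + (-9.4795)·e^(−343/593.17) = 32.080 + (-9.4795)·0.56088 = 26.763 °C.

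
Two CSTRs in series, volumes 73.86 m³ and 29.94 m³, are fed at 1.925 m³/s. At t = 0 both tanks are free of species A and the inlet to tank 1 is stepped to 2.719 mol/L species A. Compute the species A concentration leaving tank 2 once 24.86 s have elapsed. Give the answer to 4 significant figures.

Time constants: τᵢ = Vᵢ/Q for each well-mixed tank.
τ₁ = 73.86/1.925 = 38.3688 s; τ₂ = 29.94/1.925 = 15.5532 s.
Solving the cascade with C₁(0)=C₂(0)=0 gives C₂(t) = C_in[1 − (τ₁ e^(−t/τ₁) − τ₂ e^(−t/τ₂))/(τ₁ − τ₂)].
At t = 24.86: e^(−t/τ₁) = 0.523132, e^(−t/τ₂) = 0.202224.
C₂ = 2.719·[1 − (38.3688·0.523132 − 15.5532·0.202224)/(22.8156)] = 2.719·0.258107 = 0.701793 mol/L.

0.7018 mol/L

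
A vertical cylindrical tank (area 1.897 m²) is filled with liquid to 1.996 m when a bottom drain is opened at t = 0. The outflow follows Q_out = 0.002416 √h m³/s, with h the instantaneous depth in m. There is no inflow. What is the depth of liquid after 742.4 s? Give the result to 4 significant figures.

A dh/dt = −Q_out = −0.002416 √h.
This is separable: 2 d(√h)/dt = −0.002416/A, so √h = √h₀ − (0.002416/(2A)) t.
√h = √1.996 − 0.002416·742.4/(2·1.897) = 1.41280 − 0.472757 = 0.940042.
h = 0.940042² = 0.883679 m.

0.8837 m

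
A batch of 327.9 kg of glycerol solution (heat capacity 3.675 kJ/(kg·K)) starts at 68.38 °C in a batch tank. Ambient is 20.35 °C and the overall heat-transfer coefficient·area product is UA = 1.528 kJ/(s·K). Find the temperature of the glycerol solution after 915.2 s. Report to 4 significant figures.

M c_p dT/dt = −UA(T − T_amb).
dT/dt = (T_ss − T)/τ with T_ss = T_amb = 20.3500 °C, τ = M c_p/UA = 327.9·3.675/1.528 = 788.634 s.
T approaches T_ss exponentially: T(t) = T_ss + (T₀ − T_ss) e^(−t/τ).
T(915.2) = 20.3500 + (48.0300)·0.313333 = 35.3994 °C.

35.40 °C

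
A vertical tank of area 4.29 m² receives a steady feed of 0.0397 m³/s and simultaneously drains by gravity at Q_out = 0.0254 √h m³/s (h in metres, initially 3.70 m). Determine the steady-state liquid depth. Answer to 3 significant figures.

Level balance: A dh/dt = 0.0397 − 0.0254 √h. Setting dh/dt = 0:
Q_in = 0.0254 √h_ss ⇒ √h_ss = 0.0397/0.0254 = 1.5630.
h_ss = 1.5630² = 2.4429 m. (Since h₀ = 3.70 m > h_ss, the level will fall toward this value.)

2.44 m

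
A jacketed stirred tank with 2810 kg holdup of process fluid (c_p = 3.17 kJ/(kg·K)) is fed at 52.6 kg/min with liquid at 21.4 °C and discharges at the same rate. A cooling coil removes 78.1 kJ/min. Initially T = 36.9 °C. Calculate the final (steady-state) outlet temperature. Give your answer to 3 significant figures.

20.9 °C

M c_p dT/dt = ṁ c_p (T_in − T) − Q̇.
At steady state dT/dt = 0 ⇒ T_ss = T_in − Q̇/(ṁ c_p) = 21.4 − 78.1/(52.6·3.17) = 20.932 °C.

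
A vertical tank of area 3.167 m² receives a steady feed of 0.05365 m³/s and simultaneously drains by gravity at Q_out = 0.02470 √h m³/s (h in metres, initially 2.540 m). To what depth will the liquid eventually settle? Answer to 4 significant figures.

Level balance: A dh/dt = 0.05365 − 0.02470 √h. Setting dh/dt = 0:
Q_in = 0.02470 √h_ss ⇒ √h_ss = 0.05365/0.02470 = 2.17206.
h_ss = 2.17206² = 4.71787 m. (Since h₀ = 2.540 m < h_ss, the level will rise toward this value.)

4.718 m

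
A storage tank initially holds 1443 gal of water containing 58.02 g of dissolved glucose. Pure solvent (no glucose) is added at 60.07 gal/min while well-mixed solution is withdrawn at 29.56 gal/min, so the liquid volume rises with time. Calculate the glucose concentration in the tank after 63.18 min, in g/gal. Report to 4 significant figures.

0.007567 g/gal

Total volume: dV/dt = Q_in − Q_out = 30.5100 gal/min, so V(t) = 1443 + 30.5100 t and V(63.18) = 3370.62 gal.
No glucose enters, so dm/dt = −Q_out · (m/V).
dm/m = −Q_out dt/(V₀ + 30.5100 t); integrating gives ln(m/m₀) = −(Q_out/(Q_in−Q_out)) ln(V/V₀).
m = m₀ (V₀/V)^(Q_out/(Q_in−Q_out)) = 58.02 × (1443/3370.62)^(0.968863) = 25.5039 g.
C = m/V = 25.5039/3370.62 = 0.00756652 g/gal.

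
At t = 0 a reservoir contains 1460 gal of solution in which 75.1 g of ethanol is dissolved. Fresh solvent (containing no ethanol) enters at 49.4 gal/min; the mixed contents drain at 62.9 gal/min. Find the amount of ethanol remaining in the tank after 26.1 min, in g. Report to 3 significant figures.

20.7 g

Total volume: dV/dt = Q_in − Q_out = -13.500 gal/min, so V(t) = 1460 − 13.500 t and V(26.1) = 1107.7 gal.
Species balance (pure solvent in): dm/dt = −Q_out · m/V(t).
dm/m = −Q_out dt/(V₀ − 13.500 t); integrating gives ln(m/m₀) = −(Q_out/(Q_in−Q_out)) ln(V/V₀).
m = m₀ (V₀/V)^(Q_out/(Q_in−Q_out)) = 75.1 × (1460/1107.7)^(-4.6593) = 20.738 g.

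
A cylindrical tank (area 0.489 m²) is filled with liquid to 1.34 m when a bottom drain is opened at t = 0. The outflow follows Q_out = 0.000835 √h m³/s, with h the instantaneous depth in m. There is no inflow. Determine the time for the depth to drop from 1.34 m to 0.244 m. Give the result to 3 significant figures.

With no inflow, A dh/dt = −0.000835 √h.
∫ h^(−1/2) dh = −(0.000835/A) ∫ dt, giving 2√h = 2√h₀ − (0.000835/A) t.
t = 2A(√h₀ − √h)/0.000835 = 2·0.489·(√1.34 − √0.244)/0.000835
  = 0.97800 × (1.1576 − 0.49396) / 0.000835 = 777.27 s.

777 s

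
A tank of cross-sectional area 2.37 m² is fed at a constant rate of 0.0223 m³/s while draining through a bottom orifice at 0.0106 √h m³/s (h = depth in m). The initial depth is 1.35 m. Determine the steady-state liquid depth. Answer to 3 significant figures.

4.43 m

Level balance: A dh/dt = 0.0223 − 0.0106 √h. Setting dh/dt = 0:
Q_in = 0.0106 √h_ss ⇒ √h_ss = 0.0223/0.0106 = 2.1038.
h_ss = 2.1038² = 4.4259 m. (Since h₀ = 1.35 m < h_ss, the level will rise toward this value.)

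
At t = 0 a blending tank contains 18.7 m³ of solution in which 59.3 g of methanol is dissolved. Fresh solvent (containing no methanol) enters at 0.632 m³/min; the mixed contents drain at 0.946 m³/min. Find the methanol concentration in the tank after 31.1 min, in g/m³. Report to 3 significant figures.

0.717 g/m³

Total volume: dV/dt = Q_in − Q_out = -0.31400 m³/min, so V(t) = 18.7 − 0.31400 t and V(31.1) = 8.9346 m³.
No methanol enters, so dm/dt = −Q_out · (m/V).
dm/m = −Q_out dt/(V₀ − 0.31400 t); integrating gives ln(m/m₀) = −(Q_out/(Q_in−Q_out)) ln(V/V₀).
m = m₀ (V₀/V)^(Q_out/(Q_in−Q_out)) = 59.3 × (18.7/8.9346)^(-3.0127) = 6.4072 g.
C = m/V = 6.4072/8.9346 = 0.71712 g/m³.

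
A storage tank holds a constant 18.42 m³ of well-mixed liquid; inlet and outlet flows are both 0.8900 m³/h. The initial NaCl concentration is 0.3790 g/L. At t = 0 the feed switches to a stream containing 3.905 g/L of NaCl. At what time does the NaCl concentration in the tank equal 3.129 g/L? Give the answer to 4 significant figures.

31.33 h

Transient balance on the dissolved component: V dC/dt = Q(C_in − C), so τ = V/Q = 20.6966 h.
C(t) = C_in + (C₀ − C_in) e^(−t/τ). Set C = 3.129 and solve for t:
e^(−t/τ) = (C − C_in)/(C₀ − C_in) = (3.129 − 3.905)/(0.3790 − 3.905) = 0.220079
t = −τ ln(…) = 20.6966 × 1.51377 = 31.3299 h.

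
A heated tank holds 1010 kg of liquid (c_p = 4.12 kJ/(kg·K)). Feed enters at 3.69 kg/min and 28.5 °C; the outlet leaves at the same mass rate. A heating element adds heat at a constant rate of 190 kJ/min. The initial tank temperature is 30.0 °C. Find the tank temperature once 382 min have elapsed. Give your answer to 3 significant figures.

M c_p dT/dt = ṁ c_p (T_in − T) + Q̇.
τ = M/ṁ = 273.71 min; T_ss = T_in + Q̇/(ṁ c_p) = 28.5 + 190/(3.69·4.12) = 40.998 °C.
This is linear first-order; T(t) = T_ss + (T₀ − T_ss) e^(−t/τ).
T(382) = 40.998 + (-10.998)·e^(−382/273.71) = 40.998 + (-10.998)·0.24768 = 38.274 °C.

38.3 °C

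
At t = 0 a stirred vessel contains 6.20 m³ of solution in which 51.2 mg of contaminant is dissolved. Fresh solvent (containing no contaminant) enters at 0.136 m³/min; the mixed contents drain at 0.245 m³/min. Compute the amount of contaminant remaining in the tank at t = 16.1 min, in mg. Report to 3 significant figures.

24.2 mg

Total volume: dV/dt = Q_in − Q_out = -0.10900 m³/min, so V(t) = 6.20 − 0.10900 t and V(16.1) = 4.4451 m³.
Species balance (pure solvent in): dm/dt = −Q_out · m/V(t).
dm/m = −Q_out dt/(V₀ − 0.10900 t); integrating gives ln(m/m₀) = −(Q_out/(Q_in−Q_out)) ln(V/V₀).
m = m₀ (V₀/V)^(Q_out/(Q_in−Q_out)) = 51.2 × (6.20/4.4451)^(-2.2477) = 24.236 mg.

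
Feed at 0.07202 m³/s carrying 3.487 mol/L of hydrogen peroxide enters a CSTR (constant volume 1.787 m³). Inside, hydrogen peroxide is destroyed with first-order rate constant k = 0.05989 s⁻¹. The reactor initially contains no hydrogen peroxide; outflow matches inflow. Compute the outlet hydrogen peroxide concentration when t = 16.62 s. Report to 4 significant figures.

V dC/dt = Q(C_in − C) − k V C.
dC/dt = (Q/V) C_in − (Q/V + k) C; effective rate a = Q/V + k = 0.0403022 + 0.05989 = 0.100192 s⁻¹.
C_ss = Q C_in/(Q + kV) = 1.40264 mol/L; C(t) = C_ss + (C₀ − C_ss) e^(−a t).
C(16.62) = 1.40264 + (-1.40264)·e^(−0.100192·16.62) = 1.40264 + (-1.40264)·0.189154 = 1.13733 mol/L.

1.137 mol/L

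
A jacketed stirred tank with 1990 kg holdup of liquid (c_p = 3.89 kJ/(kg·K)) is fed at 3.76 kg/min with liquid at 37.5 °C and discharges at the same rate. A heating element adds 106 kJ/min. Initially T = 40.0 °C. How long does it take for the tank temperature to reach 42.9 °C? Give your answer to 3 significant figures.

M c_p dT/dt = ṁ c_p (T_in − T) + Q̇.
τ = M/ṁ = 529.26 min; T_ss = T_in + Q̇/(ṁ c_p) = 44.747 °C.
T(t) = T_ss + (T₀ − T_ss) e^(−t/τ). Set T = 42.9:
e^(−t/τ) = (42.9 − 44.747)/(40.0 − 44.747) = 0.38911
t = −529.26 · ln(0.38911) = 499.56 min.

500 min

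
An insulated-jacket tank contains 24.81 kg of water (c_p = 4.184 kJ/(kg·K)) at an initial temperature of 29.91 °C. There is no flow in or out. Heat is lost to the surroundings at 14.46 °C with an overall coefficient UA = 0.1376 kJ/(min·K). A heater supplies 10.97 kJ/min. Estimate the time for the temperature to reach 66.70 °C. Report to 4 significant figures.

640.9 min

Unsteady energy balance on the tank contents: M c_p dT/dt = −UA(T − T_amb) + Q̇.
τ = M c_p/UA = 754.397 min; T_ss = T_amb + Q̇/UA = 14.46 + 10.97/0.1376 = 94.1838 °C.
T(t) = T_ss + (T₀ − T_ss)e^(−t/τ); set T = 66.70:
t = −τ ln[(T − T_ss)/(T₀ − T_ss)] = −754.397 · ln(0.427605) = 640.901 min.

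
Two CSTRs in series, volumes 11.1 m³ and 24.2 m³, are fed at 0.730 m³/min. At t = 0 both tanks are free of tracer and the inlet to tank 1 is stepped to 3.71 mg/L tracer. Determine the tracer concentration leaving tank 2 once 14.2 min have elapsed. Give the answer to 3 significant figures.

0.480 mg/L

Species balance on tank i: dCᵢ/dt = (Cᵢ₋₁ − Cᵢ)/τᵢ with τᵢ = Vᵢ/Q.
τ₁ = 11.1/0.730 = 15.205 min; τ₂ = 24.2/0.730 = 33.151 min.
Tank 1: C₁ = C_in(1 − e^(−t/τ₁)). Tank 2 (τ₁ ≠ τ₂): C₂ = C_in[1 − (τ₁ e^(−t/τ₁) − τ₂ e^(−t/τ₂))/(τ₁ − τ₂)].
At t = 14.2: e^(−t/τ₁) = 0.39303, e^(−t/τ₂) = 0.65159.
C₂ = 3.71·[1 − (15.205·0.39303 − 33.151·0.65159)/(-17.945)] = 3.71·0.12933 = 0.47982 mg/L.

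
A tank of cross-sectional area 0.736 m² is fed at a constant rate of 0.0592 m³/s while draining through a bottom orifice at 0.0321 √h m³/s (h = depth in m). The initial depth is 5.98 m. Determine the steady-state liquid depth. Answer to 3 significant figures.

Level balance: A dh/dt = 0.0592 − 0.0321 √h. Setting dh/dt = 0:
Q_in = 0.0321 √h_ss ⇒ √h_ss = 0.0592/0.0321 = 1.8442.
h_ss = 1.8442² = 3.4012 m. (Since h₀ = 5.98 m > h_ss, the level will fall toward this value.)

3.40 m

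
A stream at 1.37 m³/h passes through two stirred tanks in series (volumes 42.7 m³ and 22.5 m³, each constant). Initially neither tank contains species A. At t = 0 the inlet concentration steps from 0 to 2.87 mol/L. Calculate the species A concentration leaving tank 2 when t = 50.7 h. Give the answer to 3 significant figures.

Time constants: τᵢ = Vᵢ/Q for each well-mixed tank.
τ₁ = 42.7/1.37 = 31.168 h; τ₂ = 22.5/1.37 = 16.423 h.
Solving the cascade with C₁(0)=C₂(0)=0 gives C₂(t) = C_in[1 − (τ₁ e^(−t/τ₁) − τ₂ e^(−t/τ₂))/(τ₁ − τ₂)].
At t = 50.7: e^(−t/τ₁) = 0.19658, e^(−t/τ₂) = 0.045636.
C₂ = 2.87·[1 − (31.168·0.19658 − 16.423·0.045636)/(14.745)] = 2.87·0.63528 = 1.8233 mol/L.

1.82 mol/L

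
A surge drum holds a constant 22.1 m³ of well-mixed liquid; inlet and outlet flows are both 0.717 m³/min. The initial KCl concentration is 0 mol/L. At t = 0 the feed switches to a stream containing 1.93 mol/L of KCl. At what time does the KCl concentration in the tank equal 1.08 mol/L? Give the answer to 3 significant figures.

Species balance: V dC/dt = Q(C_in − C) ⇒ τ = V/Q = 30.823 min.
C(t) = C_in + (C₀ − C_in) e^(−t/τ). Set C = 1.08 and solve for t:
e^(−t/τ) = (C − C_in)/(C₀ − C_in) = (1.08 − 1.93)/(0 − 1.93) = 0.44041
t = −τ ln(…) = 30.823 × 0.82004 = 25.276 min.

25.3 min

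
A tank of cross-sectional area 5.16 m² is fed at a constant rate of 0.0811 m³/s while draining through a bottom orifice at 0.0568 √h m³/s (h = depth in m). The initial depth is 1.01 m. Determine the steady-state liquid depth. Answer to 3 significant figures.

A dh/dt = Q_in − 0.0568 √h. Steady state requires inflow = outflow:
Q_in = 0.0568 √h_ss ⇒ √h_ss = 0.0811/0.0568 = 1.4278.
h_ss = 1.4278² = 2.0387 m. (Since h₀ = 1.01 m < h_ss, the level will rise toward this value.)

2.04 m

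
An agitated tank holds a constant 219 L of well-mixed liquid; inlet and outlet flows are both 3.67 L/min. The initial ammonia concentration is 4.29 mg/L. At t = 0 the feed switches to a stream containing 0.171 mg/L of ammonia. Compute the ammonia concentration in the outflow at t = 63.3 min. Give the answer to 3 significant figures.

Species balance on the tank: V dC/dt = Q(C_in − C).
Time constant τ = V/Q = 219/3.67 = 59.673 min.
Solution: C(t) = C_in + (C₀ − C_in) e^(−t/τ).
C(63.3) = 0.171 + (4.29 − 0.171)·e^(−63.3/59.673) = 0.171 + (4.1190)·0.34619 = 1.5969 mg/L.

1.60 mg/L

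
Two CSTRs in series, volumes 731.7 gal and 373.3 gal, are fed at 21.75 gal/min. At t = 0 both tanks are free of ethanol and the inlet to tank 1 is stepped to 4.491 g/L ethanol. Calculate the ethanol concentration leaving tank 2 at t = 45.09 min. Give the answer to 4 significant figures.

Species balance on tank i: dCᵢ/dt = (Cᵢ₋₁ − Cᵢ)/τᵢ with τᵢ = Vᵢ/Q.
τ₁ = 731.7/21.75 = 33.6414 min; τ₂ = 373.3/21.75 = 17.1632 min.
Tank 1: C₁ = C_in(1 − e^(−t/τ₁)). Tank 2 (τ₁ ≠ τ₂): C₂ = C_in[1 − (τ₁ e^(−t/τ₁) − τ₂ e^(−t/τ₂))/(τ₁ − τ₂)].
At t = 45.09: e^(−t/τ₁) = 0.261764, e^(−t/τ₂) = 0.0722856.
C₂ = 4.491·[1 − (33.6414·0.261764 − 17.1632·0.0722856)/(16.4782)] = 4.491·0.540881 = 2.42910 g/L.

2.429 g/L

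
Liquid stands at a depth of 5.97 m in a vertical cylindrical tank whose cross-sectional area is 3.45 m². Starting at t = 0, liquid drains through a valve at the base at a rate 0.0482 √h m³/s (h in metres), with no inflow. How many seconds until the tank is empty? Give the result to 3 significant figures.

With no inflow, A dh/dt = −0.0482 √h.
Separate and integrate: 2(√h − √h₀) = −(0.0482/A) t.
Tank is empty when √h = 0: t_empty = 2A√h₀/0.0482.
t_empty = 2·3.45·√5.97/0.0482 = 6.9000·2.4434/0.0482 = 349.78 s.

350 s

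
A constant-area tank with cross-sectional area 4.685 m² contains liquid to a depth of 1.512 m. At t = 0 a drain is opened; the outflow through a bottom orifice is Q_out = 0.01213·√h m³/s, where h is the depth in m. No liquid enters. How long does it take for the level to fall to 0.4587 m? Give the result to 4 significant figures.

Unsteady balance on liquid volume: A dh/dt = −0.01213 √h.
Separate and integrate: 2(√h − √h₀) = −(0.01213/A) t.
t = 2A(√h₀ − √h)/0.01213 = 2·4.685·(√1.512 − √0.4587)/0.01213
  = 9.37000 × (1.22963 − 0.677274) / 0.01213 = 426.679 s.

426.7 s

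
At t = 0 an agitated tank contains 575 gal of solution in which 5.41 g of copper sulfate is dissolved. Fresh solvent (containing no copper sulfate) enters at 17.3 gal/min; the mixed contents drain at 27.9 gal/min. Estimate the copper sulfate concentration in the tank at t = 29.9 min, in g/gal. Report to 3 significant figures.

Let m(t) be the amount of copper sulfate. Volume: V(t) = V₀ + (Q_in − Q_out) t = 575 − 10.600 t; V(29.9) = 258.06 gal.
Solute balance: dm/dt = 0 − Q_out C = −Q_out m/V(t).
dm/m = −Q_out dt/(V₀ − 10.600 t); integrating gives ln(m/m₀) = −(Q_out/(Q_in−Q_out)) ln(V/V₀).
m = m₀ (V₀/V)^(Q_out/(Q_in−Q_out)) = 5.41 × (575/258.06)^(-2.6321) = 0.65671 g.
C = m/V = 0.65671/258.06 = 0.0025448 g/gal.

0.00254 g/gal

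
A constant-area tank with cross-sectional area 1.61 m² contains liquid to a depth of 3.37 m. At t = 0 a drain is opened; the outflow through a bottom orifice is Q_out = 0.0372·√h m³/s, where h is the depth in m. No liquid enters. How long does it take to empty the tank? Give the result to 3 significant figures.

159 s

With no inflow, A dh/dt = −0.0372 √h.
Separate and integrate: 2(√h − √h₀) = −(0.0372/A) t.
Set h = 0: 2√h₀ = (0.0372/A) t_empty ⇒ t_empty = 2A√h₀/0.0372.
t_empty = 2·1.61·√3.37/0.0372 = 3.2200·1.8358/0.0372 = 158.90 s.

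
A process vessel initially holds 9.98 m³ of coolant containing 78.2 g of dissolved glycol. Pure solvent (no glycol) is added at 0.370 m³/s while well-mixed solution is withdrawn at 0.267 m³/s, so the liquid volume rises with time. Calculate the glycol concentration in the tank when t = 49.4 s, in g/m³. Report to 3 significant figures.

1.78 g/m³

Let m(t) be the amount of glycol. Volume: V(t) = V₀ + (Q_in − Q_out) t = 9.98 + 0.10300 t; V(49.4) = 15.068 m³.
Solute balance: dm/dt = 0 − Q_out C = −Q_out m/V(t).
Separate: dm/m = −Q_out dt/V(t) ⇒ ln(m/m₀) = −(Q_out/(Q_in−Q_out)) ln(V/V₀).
m = m₀ (V₀/V)^(Q_out/(Q_in−Q_out)) = 78.2 × (9.98/15.068)^(2.5922) = 26.877 g.
C = m/V = 26.877/15.068 = 1.7837 g/m³.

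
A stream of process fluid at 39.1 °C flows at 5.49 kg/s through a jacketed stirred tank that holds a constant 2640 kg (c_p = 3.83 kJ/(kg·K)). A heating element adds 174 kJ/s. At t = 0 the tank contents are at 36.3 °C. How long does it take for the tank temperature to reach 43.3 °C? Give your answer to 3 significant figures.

Energy balance: M c_p dT/dt = ṁ c_p (T_in − T) + 174.
τ = M/ṁ = 480.87 s; T_ss = T_in + Q̇/(ṁ c_p) = 47.375 °C.
T(t) = T_ss + (T₀ − T_ss) e^(−t/τ). Set T = 43.3:
e^(−t/τ) = (43.3 − 47.375)/(36.3 − 47.375) = 0.36796
t = −480.87 · ln(0.36796) = 480.77 s.

481 s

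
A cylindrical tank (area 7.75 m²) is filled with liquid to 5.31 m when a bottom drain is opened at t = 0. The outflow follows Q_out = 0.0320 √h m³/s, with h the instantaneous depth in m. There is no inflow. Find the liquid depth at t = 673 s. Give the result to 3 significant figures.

A dh/dt = −Q_out = −0.0320 √h.
This is separable: 2 d(√h)/dt = −0.0320/A, so √h = √h₀ − (0.0320/(2A)) t.
√h = √5.31 − 0.0320·673/(2·7.75) = 2.3043 − 1.3894 = 0.91492.
h = 0.91492² = 0.83709 m.

0.837 m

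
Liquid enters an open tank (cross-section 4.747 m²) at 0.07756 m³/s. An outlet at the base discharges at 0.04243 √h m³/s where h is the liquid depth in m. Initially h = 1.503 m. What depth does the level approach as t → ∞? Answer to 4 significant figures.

3.341 m

Level balance: A dh/dt = 0.07756 − 0.04243 √h. Setting dh/dt = 0:
Q_in = 0.04243 √h_ss ⇒ √h_ss = 0.07756/0.04243 = 1.82795.
h_ss = 1.82795² = 3.34141 m. (Since h₀ = 1.503 m < h_ss, the level will rise toward this value.)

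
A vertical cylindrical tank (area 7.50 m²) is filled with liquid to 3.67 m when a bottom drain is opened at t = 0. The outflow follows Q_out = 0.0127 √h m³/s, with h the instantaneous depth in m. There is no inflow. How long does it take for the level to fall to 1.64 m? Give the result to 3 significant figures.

With no inflow, A dh/dt = −0.0127 √h.
This is separable: 2 d(√h)/dt = −0.0127/A, so √h = √h₀ − (0.0127/(2A)) t.
t = 2A(√h₀ − √h)/0.0127 = 2·7.50·(√3.67 − √1.64)/0.0127
  = 15.000 × (1.9157 − 1.2806) / 0.0127 = 750.12 s.

750 s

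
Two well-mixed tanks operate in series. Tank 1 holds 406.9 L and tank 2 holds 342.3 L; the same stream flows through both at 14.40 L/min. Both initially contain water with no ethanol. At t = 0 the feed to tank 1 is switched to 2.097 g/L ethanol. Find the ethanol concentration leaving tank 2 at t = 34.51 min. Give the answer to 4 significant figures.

Species balance on tank i: dCᵢ/dt = (Cᵢ₋₁ − Cᵢ)/τᵢ with τᵢ = Vᵢ/Q.
τ₁ = 406.9/14.40 = 28.2569 min; τ₂ = 342.3/14.40 = 23.7708 min.
Solving the cascade with C₁(0)=C₂(0)=0 gives C₂(t) = C_in[1 − (τ₁ e^(−t/τ₁) − τ₂ e^(−t/τ₂))/(τ₁ − τ₂)].
At t = 34.51: e^(−t/τ₁) = 0.294849, e^(−t/τ₂) = 0.234153.
C₂ = 2.097·[1 − (28.2569·0.294849 − 23.7708·0.234153)/(4.48611)] = 2.097·0.383541 = 0.804285 g/L.

0.8043 g/L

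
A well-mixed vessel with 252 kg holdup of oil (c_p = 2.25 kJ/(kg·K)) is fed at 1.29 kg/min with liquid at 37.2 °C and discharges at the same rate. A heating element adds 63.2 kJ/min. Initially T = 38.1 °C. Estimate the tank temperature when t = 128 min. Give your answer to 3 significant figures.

48.1 °C

Unsteady energy balance on the tank contents: M c_p dT/dt = ṁ c_p (T_in − T) + 63.2.
Rearrange: dT/dt = (T_ss − T)/τ with τ = M/ṁ = 195.35 min and T_ss = T_in + Q̇/(ṁ c_p) = 58.974 °C.
Integrating: T(t) = T_ss + (T₀ − T_ss) e^(−t/τ).
T(128) = 58.974 + (-20.874)·e^(−128/195.35) = 58.974 + (-20.874)·0.51932 = 48.134 °C.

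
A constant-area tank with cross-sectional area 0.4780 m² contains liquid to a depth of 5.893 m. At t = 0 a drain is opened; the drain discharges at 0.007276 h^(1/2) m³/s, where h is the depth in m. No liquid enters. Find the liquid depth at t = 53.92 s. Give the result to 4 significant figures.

4.069 m

With no inflow, A dh/dt = −0.007276 √h.
Separate and integrate: 2(√h − √h₀) = −(0.007276/A) t.
√h = √5.893 − 0.007276·53.92/(2·0.4780) = 2.42755 − 0.410379 = 2.01717.
h = 2.01717² = 4.06898 m.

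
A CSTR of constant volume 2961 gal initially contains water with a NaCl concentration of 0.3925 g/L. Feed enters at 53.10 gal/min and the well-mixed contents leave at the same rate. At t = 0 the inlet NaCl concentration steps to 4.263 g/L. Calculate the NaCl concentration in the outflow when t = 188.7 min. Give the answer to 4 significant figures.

4.132 g/L

Mass balance on the solute (V constant): V dC/dt = Q(C_in − C).
Rewrite as dC/dt + C/τ = C_in/τ, τ = V/Q = 55.7627 min.
This is linear first-order; C(t) = C_in + (C₀ − C_in) e^(−t/τ).
C(188.7) = 4.263 + (0.3925 − 4.263)·e^(−188.7/55.7627) = 4.263 + (-3.87050)·0.0339122 = 4.13174 g/L.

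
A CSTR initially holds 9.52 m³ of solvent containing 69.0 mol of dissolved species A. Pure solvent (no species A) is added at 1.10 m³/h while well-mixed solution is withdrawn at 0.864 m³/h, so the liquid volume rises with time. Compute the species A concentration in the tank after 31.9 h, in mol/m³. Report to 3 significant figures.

Total volume: dV/dt = Q_in − Q_out = 0.23600 m³/h, so V(t) = 9.52 + 0.23600 t and V(31.9) = 17.048 m³.
No species A enters, so dm/dt = −Q_out · (m/V).
Separate: dm/m = −Q_out dt/V(t) ⇒ ln(m/m₀) = −(Q_out/(Q_in−Q_out)) ln(V/V₀).
m = m₀ (V₀/V)^(Q_out/(Q_in−Q_out)) = 69.0 × (9.52/17.048)^(3.6610) = 8.1741 mol.
C = m/V = 8.1741/17.048 = 0.47947 mol/m³.

0.479 mol/m³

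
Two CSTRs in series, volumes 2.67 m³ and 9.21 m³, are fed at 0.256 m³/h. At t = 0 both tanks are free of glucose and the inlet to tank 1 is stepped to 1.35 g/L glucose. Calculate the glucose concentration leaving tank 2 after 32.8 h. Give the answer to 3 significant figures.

Species balance on tank i: dCᵢ/dt = (Cᵢ₋₁ − Cᵢ)/τᵢ with τᵢ = Vᵢ/Q.
τ₁ = 2.67/0.256 = 10.430 h; τ₂ = 9.21/0.256 = 35.977 h.
Tank 1: C₁ = C_in(1 − e^(−t/τ₁)). Tank 2 (τ₁ ≠ τ₂): C₂ = C_in[1 − (τ₁ e^(−t/τ₁) − τ₂ e^(−t/τ₂))/(τ₁ − τ₂)].
At t = 32.8: e^(−t/τ₁) = 0.043073, e^(−t/τ₂) = 0.40184.
C₂ = 1.35·[1 − (10.430·0.043073 − 35.977·0.40184)/(-25.547)] = 1.35·0.45169 = 0.60979 g/L.

0.610 g/L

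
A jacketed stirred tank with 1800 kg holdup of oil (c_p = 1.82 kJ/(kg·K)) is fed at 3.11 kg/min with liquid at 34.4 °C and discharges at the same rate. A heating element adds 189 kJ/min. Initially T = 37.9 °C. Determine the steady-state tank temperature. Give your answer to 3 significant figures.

67.8 °C

First-law balance (no shaft work): M c_p dT/dt = ṁ c_p (T_in − T) + 189.
At steady state dT/dt = 0 ⇒ T_ss = T_in + Q̇/(ṁ c_p) = 34.4 + 189/(3.11·1.82) = 67.791 °C.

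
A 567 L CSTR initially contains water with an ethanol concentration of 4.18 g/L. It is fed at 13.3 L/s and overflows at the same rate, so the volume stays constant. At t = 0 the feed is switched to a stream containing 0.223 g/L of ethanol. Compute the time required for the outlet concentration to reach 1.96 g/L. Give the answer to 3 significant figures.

35.1 s

Species balance: V dC/dt = Q(C_in − C) ⇒ τ = V/Q = 42.632 s.
C(t) = C_in + (C₀ − C_in) e^(−t/τ). Set C = 1.96 and solve for t:
e^(−t/τ) = (C − C_in)/(C₀ − C_in) = (1.96 − 0.223)/(4.18 − 0.223) = 0.43897
t = −τ ln(…) = 42.632 × 0.82333 = 35.100 s.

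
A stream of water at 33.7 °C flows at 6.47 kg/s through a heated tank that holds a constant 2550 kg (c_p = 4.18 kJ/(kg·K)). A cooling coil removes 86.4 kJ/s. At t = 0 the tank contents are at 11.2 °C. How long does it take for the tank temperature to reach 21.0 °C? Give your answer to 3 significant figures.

Unsteady energy balance on the tank contents: M c_p dT/dt = ṁ c_p (T_in − T) − 86.4.
τ = M/ṁ = 394.13 s; T_ss = T_in − Q̇/(ṁ c_p) = 30.505 °C.
T(t) = T_ss + (T₀ − T_ss) e^(−t/τ). Set T = 21.0:
e^(−t/τ) = (21.0 − 30.505)/(11.2 − 30.505) = 0.49237
t = −394.13 · ln(0.49237) = 279.25 s.

279 s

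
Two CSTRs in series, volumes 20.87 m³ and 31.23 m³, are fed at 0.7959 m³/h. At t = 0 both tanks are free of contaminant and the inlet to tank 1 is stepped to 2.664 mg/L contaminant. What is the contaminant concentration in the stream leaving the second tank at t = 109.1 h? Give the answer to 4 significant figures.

Each tank obeys Vᵢ dCᵢ/dt = Q(Cᵢ₋₁ − Cᵢ), so τᵢ = Vᵢ/Q.
τ₁ = 20.87/0.7959 = 26.2219 h; τ₂ = 31.23/0.7959 = 39.2386 h.
Tank 1: C₁ = C_in(1 − e^(−t/τ₁)). Tank 2 (τ₁ ≠ τ₂): C₂ = C_in[1 − (τ₁ e^(−t/τ₁) − τ₂ e^(−t/τ₂))/(τ₁ − τ₂)].
At t = 109.1: e^(−t/τ₁) = 0.0155975, e^(−t/τ₂) = 0.0620121.
C₂ = 2.664·[1 − (26.2219·0.0155975 − 39.2386·0.0620121)/(-13.0167)] = 2.664·0.844487 = 2.24971 mg/L.

2.250 mg/L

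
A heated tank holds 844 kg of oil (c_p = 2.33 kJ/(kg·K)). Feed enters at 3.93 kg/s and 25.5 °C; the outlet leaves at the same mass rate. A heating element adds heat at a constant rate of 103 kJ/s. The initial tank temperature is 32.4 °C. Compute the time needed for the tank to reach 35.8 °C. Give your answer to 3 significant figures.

327 s

Heat balance on the well-mixed liquid: M c_p dT/dt = ṁ c_p (T_in − T) + 103.
τ = M/ṁ = 214.76 s; T_ss = T_in + Q̇/(ṁ c_p) = 36.748 °C.
T(t) = T_ss + (T₀ − T_ss) e^(−t/τ). Set T = 35.8:
e^(−t/τ) = (35.8 − 36.748)/(32.4 − 36.748) = 0.21809
t = −214.76 · ln(0.21809) = 327.04 s.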